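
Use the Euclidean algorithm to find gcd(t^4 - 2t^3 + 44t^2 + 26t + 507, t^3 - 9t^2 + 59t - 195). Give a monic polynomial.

Repeated division with remainder:
  t^4 - 2t^3 + 44t^2 + 26t + 507 = (t + 7)(t^3 - 9t^2 + 59t - 195) + (48t^2 - 192t + 1872)
  t^3 - 9t^2 + 59t - 195 = ((1/48)t - 5/48)(48t^2 - 192t + 1872) + (0)
Last nonzero remainder: 48t^2 - 192t + 1872. Dividing through by 48 gives the monic gcd t^2 - 4t + 39.

t^2 - 4t + 39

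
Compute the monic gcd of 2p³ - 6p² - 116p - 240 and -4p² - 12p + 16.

p + 4

Repeated division with remainder:
  2p³ - 6p² - 116p - 240 = (-(1/2)p + 3)(-4p² - 12p + 16) + (-72p - 288)
  -4p² - 12p + 16 = ((1/18)p - 1/18)(-72p - 288) + (0)
Last nonzero remainder: -72p - 288. Dividing through by -72 gives the monic gcd p + 4.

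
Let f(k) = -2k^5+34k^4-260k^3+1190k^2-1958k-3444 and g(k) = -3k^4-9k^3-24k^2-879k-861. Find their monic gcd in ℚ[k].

k^3-4k^2+36k+41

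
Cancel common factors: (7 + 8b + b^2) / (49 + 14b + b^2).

Euclidean algorithm in ℚ[b]:
  b^2 + 8b + 7 = (b^2 + 14b + 49) + (-6b - 42)
  b^2 + 14b + 49 = (-(1/6)b - 7/6)(-6b - 42) + (0)
Last nonzero remainder: -6b - 42. Dividing through by -6 gives the monic gcd b + 7.
Cancel b + 7 from numerator and denominator to get the reduced form.

(1 + b)/(7 + b)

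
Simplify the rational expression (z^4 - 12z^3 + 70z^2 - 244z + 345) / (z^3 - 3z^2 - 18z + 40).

(z^3 - 7z^2 + 35z - 69)/(z^2 + 2z - 8)

Apply the Euclidean algorithm:
  z^4 - 12z^3 + 70z^2 - 244z + 345 = (z - 9)(z^3 - 3z^2 - 18z + 40) + (61z^2 - 446z + 705)
  z^3 - 3z^2 - 18z + 40 = ((1/61)z + 263/3721)(61z^2 - 446z + 705) + ((7315/3721)z - 36575/3721)
  61z^2 - 446z + 705 = ((226981/7315)z - 524661/7315)((7315/3721)z - 36575/3721) + (0)
Last nonzero remainder: (7315/3721)z - 36575/3721. Dividing through by 7315/3721 gives the monic gcd z - 5.
Cancel z - 5 from numerator and denominator to get the reduced form.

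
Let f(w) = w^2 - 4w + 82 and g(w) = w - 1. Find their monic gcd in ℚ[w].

Repeated division with remainder:
  w^2 - 4w + 82 = (w - 3)(w - 1) + (79)
  w - 1 = ((1/79)w - 1/79)(79) + (0)
The last nonzero remainder is the constant 79, so the polynomials are coprime and gcd = 1.

1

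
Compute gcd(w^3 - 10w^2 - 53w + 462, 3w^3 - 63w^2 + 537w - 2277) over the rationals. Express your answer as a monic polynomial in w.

w - 11

Euclidean algorithm in ℚ[w]:
  w^3 - 10w^2 - 53w + 462 = (1/3)(3w^3 - 63w^2 + 537w - 2277) + (11w^2 - 232w + 1221)
  3w^3 - 63w^2 + 537w - 2277 = ((3/11)w + 3/121)(11w^2 - 232w + 1221) + ((25380/121)w - 25380/11)
  11w^2 - 232w + 1221 = ((1331/25380)w - 4477/8460)((25380/121)w - 25380/11) + (0)
Last nonzero remainder: (25380/121)w - 25380/11. Dividing through by 25380/121 gives the monic gcd w - 11.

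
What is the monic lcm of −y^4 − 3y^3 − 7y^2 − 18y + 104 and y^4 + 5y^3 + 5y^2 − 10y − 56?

By polynomial division,
  −y^4 − 3y^3 − 7y^2 − 18y + 104 = (−1)(y^4 + 5y^3 + 5y^2 − 10y − 56) + (2y^3 − 2y^2 − 28y + 48)
  y^4 + 5y^3 + 5y^2 − 10y − 56 = ((1/2)y + 3)(2y^3 − 2y^2 − 28y + 48) + (25y^2 + 50y − 200)
  2y^3 − 2y^2 − 28y + 48 = ((2/25)y − 6/25)(25y^2 + 50y − 200) + (0)
Last nonzero remainder: 25y^2 + 50y − 200. Dividing through by 25 gives the monic gcd y^2 + 2y − 8.
Then lcm(f, g) = f·g / gcd(f, g); expanding and making the result monic gives the answer.

y^6 + 6y^5 + 23y^4 + 60y^3 − y^2 − 186y − 728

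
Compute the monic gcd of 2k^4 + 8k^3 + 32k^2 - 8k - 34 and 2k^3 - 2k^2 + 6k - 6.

k - 1

Apply the Euclidean algorithm:
  2k^4 + 8k^3 + 32k^2 - 8k - 34 = (k + 5)(2k^3 - 2k^2 + 6k - 6) + (36k^2 - 32k - 4)
  2k^3 - 2k^2 + 6k - 6 = ((1/18)k - 1/162)(36k^2 - 32k - 4) + ((488/81)k - 488/81)
  36k^2 - 32k - 4 = ((729/122)k + 81/122)((488/81)k - 488/81) + (0)
Last nonzero remainder: (488/81)k - 488/81. Dividing through by 488/81 gives the monic gcd k - 1.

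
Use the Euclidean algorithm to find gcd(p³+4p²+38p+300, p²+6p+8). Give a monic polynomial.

By polynomial division,
  p³+4p²+38p+300 = (p−2)(p²+6p+8) + (42p+316)
  p²+6p+8 = ((1/42)p−16/441)(42p+316) + (8584/441)
  42p+316 = ((9261/4292)p+34839/2146)(8584/441) + (0)
The last nonzero remainder is the constant 8584/441, so the polynomials are coprime and gcd = 1.

1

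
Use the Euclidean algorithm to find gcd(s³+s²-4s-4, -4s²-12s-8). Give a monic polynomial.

Euclidean algorithm in ℚ[s]:
  s³+s²-4s-4 = (-(1/4)s+1/2)(-4s²-12s-8) + (0)
Last nonzero remainder: -4s²-12s-8. Dividing through by -4 gives the monic gcd s²+3s+2.

s²+3s+2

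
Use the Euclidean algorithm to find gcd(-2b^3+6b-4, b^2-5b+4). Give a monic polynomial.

b-1

Repeated division with remainder:
  -2b^3+6b-4 = (-2b-10)(b^2-5b+4) + (-36b+36)
  b^2-5b+4 = (-(1/36)b+1/9)(-36b+36) + (0)
Last nonzero remainder: -36b+36. Dividing through by -36 gives the monic gcd b-1.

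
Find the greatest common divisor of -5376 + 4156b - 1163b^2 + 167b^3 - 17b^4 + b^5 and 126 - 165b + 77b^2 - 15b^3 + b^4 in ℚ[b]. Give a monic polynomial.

21 - 10b + b^2

By polynomial division,
  b^5 - 17b^4 + 167b^3 - 1163b^2 + 4156b - 5376 = (b - 2)(b^4 - 15b^3 + 77b^2 - 165b + 126) + (60b^3 - 844b^2 + 3700b - 5124)
  b^4 - 15b^3 + 77b^2 - 165b + 126 = ((1/60)b - 7/450)(60b^3 - 844b^2 + 3700b - 5124) + ((496/225)b^2 - (992/45)b + 3472/75)
  60b^3 - 844b^2 + 3700b - 5124 = ((3375/124)b - 13725/124)((496/225)b^2 - (992/45)b + 3472/75) + (0)
Last nonzero remainder: (496/225)b^2 - (992/45)b + 3472/75. Dividing through by 496/225 gives the monic gcd b^2 - 10b + 21.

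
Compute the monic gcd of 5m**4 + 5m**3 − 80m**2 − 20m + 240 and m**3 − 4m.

Euclidean algorithm in ℚ[m]:
  5m**4 + 5m**3 − 80m**2 − 20m + 240 = (5m + 5)(m**3 − 4m) + (−60m**2 + 240)
  m**3 − 4m = (−(1/60)m)(−60m**2 + 240) + (0)
Last nonzero remainder: −60m**2 + 240. Dividing through by −60 gives the monic gcd m**2 − 4.

m**2 − 4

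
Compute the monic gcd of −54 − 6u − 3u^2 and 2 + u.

1

Euclidean algorithm in ℚ[u]:
  −3u^2 − 6u − 54 = (−3u)(u + 2) + (−54)
  u + 2 = (−(1/54)u − 1/27)(−54) + (0)
The last nonzero remainder is the constant −54, so the polynomials are coprime and gcd = 1.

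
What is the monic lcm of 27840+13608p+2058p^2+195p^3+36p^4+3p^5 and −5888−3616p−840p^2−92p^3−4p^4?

Euclidean algorithm in ℚ[p]:
  3p^5+36p^4+195p^3+2058p^2+13608p+27840 = (−(3/4)p+33/4)(−4p^4−92p^3−840p^2−3616p−5888) + (324p^3+6276p^2+39024p+76416)
  −4p^4−92p^3−840p^2−3616p−5888 = (−(1/81)p−98/2187)(324p^3+6276p^2+39024p+76416) + (−(56128/729)p^2−(224512/243)p−1796096/729)
  324p^3+6276p^2+39024p+76416 = (−(59049/14032)p−435213/14032)(−(56128/729)p^2−(224512/243)p−1796096/729) + (0)
Last nonzero remainder: −(56128/729)p^2−(224512/243)p−1796096/729. Dividing through by −56128/729 gives the monic gcd p^2+12p+32.
Then lcm(f, g) = f·g / gcd(f, g); expanding and making the result monic gives the answer.

426880+310736p+90732p^2+15072p^3+1953p^4+243p^5+23p^6+p^7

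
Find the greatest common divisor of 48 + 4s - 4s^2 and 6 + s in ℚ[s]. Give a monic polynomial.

Euclidean algorithm in ℚ[s]:
  -4s^2 + 4s + 48 = (-4s + 28)(s + 6) + (-120)
  s + 6 = (-(1/120)s - 1/20)(-120) + (0)
The last nonzero remainder is the constant -120, so the polynomials are coprime and gcd = 1.

1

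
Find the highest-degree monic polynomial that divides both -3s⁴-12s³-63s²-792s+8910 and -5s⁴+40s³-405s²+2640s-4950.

Euclidean algorithm in ℚ[s]:
  -3s⁴-12s³-63s²-792s+8910 = (3/5)(-5s⁴+40s³-405s²+2640s-4950) + (-36s³+180s²-2376s+11880)
  -5s⁴+40s³-405s²+2640s-4950 = ((5/36)s-5/12)(-36s³+180s²-2376s+11880) + (0)
Last nonzero remainder: -36s³+180s²-2376s+11880. Dividing through by -36 gives the monic gcd s³-5s²+66s-330.

s³-5s²+66s-330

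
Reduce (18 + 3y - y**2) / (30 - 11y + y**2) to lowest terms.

(-3 - y)/(-5 + y)

Euclidean algorithm in ℚ[y]:
  -y**2 + 3y + 18 = (-1)(y**2 - 11y + 30) + (-8y + 48)
  y**2 - 11y + 30 = (-(1/8)y + 5/8)(-8y + 48) + (0)
Last nonzero remainder: -8y + 48. Dividing through by -8 gives the monic gcd y - 6.
Cancel y - 6 from numerator and denominator to get the reduced form.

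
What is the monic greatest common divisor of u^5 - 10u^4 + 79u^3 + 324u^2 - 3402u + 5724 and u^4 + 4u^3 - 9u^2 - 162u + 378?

Repeated division with remainder:
  u^5 - 10u^4 + 79u^3 + 324u^2 - 3402u + 5724 = (u - 14)(u^4 + 4u^3 - 9u^2 - 162u + 378) + (144u^3 + 360u^2 - 6048u + 11016)
  u^4 + 4u^3 - 9u^2 - 162u + 378 = ((1/144)u + 1/96)(144u^3 + 360u^2 - 6048u + 11016) + ((117/4)u^2 - (351/2)u + 1053/4)
  144u^3 + 360u^2 - 6048u + 11016 = ((64/13)u + 544/13)((117/4)u^2 - (351/2)u + 1053/4) + (0)
Last nonzero remainder: (117/4)u^2 - (351/2)u + 1053/4. Dividing through by 117/4 gives the monic gcd u^2 - 6u + 9.

u^2 - 6u + 9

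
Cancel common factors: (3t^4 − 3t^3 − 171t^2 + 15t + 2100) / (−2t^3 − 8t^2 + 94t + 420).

(−3t^2 − 3t + 60)/(2t + 12)

Euclidean algorithm in ℚ[t]:
  3t^4 − 3t^3 − 171t^2 + 15t + 2100 = (−(3/2)t + 15/2)(−2t^3 − 8t^2 + 94t + 420) + (30t^2 − 60t − 1050)
  −2t^3 − 8t^2 + 94t + 420 = (−(1/15)t − 2/5)(30t^2 − 60t − 1050) + (0)
Last nonzero remainder: 30t^2 − 60t − 1050. Dividing through by 30 gives the monic gcd t^2 − 2t − 35.
Cancel t^2 − 2t − 35 from numerator and denominator to get the reduced form.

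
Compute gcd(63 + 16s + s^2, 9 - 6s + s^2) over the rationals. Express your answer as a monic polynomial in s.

Euclidean algorithm in ℚ[s]:
  s^2 + 16s + 63 = (s^2 - 6s + 9) + (22s + 54)
  s^2 - 6s + 9 = ((1/22)s - 93/242)(22s + 54) + (3600/121)
  22s + 54 = ((1331/1800)s + 363/200)(3600/121) + (0)
The last nonzero remainder is the constant 3600/121, so the polynomials are coprime and gcd = 1.

1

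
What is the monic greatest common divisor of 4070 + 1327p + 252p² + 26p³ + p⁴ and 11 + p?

Euclidean algorithm in ℚ[p]:
  p⁴ + 26p³ + 252p² + 1327p + 4070 = (p³ + 15p² + 87p + 370)(p + 11) + (0)
The last nonzero remainder p + 11 is already monic.

11 + p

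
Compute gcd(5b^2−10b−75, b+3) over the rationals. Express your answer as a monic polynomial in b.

Apply the Euclidean algorithm:
  5b^2−10b−75 = (5b−25)(b+3) + (0)
The last nonzero remainder b+3 is already monic.

b+3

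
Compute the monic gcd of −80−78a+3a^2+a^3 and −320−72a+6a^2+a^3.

−80+2a+a^2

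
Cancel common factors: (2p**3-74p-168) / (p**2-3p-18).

(2p**2-6p-56)/(p-6)

Repeated division with remainder:
  2p**3-74p-168 = (2p+6)(p**2-3p-18) + (-20p-60)
  p**2-3p-18 = (-(1/20)p+3/10)(-20p-60) + (0)
Last nonzero remainder: -20p-60. Dividing through by -20 gives the monic gcd p+3.
Cancel p+3 from numerator and denominator to get the reduced form.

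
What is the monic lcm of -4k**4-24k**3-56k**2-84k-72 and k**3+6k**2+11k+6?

k**5+7k**4+20k**3+35k**2+39k+18

Euclidean algorithm in ℚ[k]:
  -4k**4-24k**3-56k**2-84k-72 = (-4k)(k**3+6k**2+11k+6) + (-12k**2-60k-72)
  k**3+6k**2+11k+6 = (-(1/12)k-1/12)(-12k**2-60k-72) + (0)
Last nonzero remainder: -12k**2-60k-72. Dividing through by -12 gives the monic gcd k**2+5k+6.
Then lcm(f, g) = f·g / gcd(f, g); expanding and making the result monic gives the answer.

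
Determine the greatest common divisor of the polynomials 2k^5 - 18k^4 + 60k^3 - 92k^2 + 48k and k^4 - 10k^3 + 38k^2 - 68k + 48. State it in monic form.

k^3 - 8k^2 + 22k - 24

Repeated division with remainder:
  2k^5 - 18k^4 + 60k^3 - 92k^2 + 48k = (2k + 2)(k^4 - 10k^3 + 38k^2 - 68k + 48) + (4k^3 - 32k^2 + 88k - 96)
  k^4 - 10k^3 + 38k^2 - 68k + 48 = ((1/4)k - 1/2)(4k^3 - 32k^2 + 88k - 96) + (0)
Last nonzero remainder: 4k^3 - 32k^2 + 88k - 96. Dividing through by 4 gives the monic gcd k^3 - 8k^2 + 22k - 24.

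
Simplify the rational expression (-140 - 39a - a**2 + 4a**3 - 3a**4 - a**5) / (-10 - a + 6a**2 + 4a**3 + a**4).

(-28 + 9a - a**3)/(-2 + a + a**2)

Apply the Euclidean algorithm:
  -a**5 - 3a**4 + 4a**3 - a**2 - 39a - 140 = (-a + 1)(a**4 + 4a**3 + 6a**2 - a - 10) + (6a**3 - 8a**2 - 48a - 130)
  a**4 + 4a**3 + 6a**2 - a - 10 = ((1/6)a + 8/9)(6a**3 - 8a**2 - 48a - 130) + ((190/9)a**2 + (190/3)a + 950/9)
  6a**3 - 8a**2 - 48a - 130 = ((27/95)a - 117/95)((190/9)a**2 + (190/3)a + 950/9) + (0)
Last nonzero remainder: (190/9)a**2 + (190/3)a + 950/9. Dividing through by 190/9 gives the monic gcd a**2 + 3a + 5.
Cancel a**2 + 3a + 5 from numerator and denominator to get the reduced form.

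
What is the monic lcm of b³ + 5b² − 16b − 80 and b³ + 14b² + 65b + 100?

b⁴ + 10b³ + 9b² − 160b − 400

Repeated division with remainder:
  b³ + 5b² − 16b − 80 = (b³ + 14b² + 65b + 100) + (−9b² − 81b − 180)
  b³ + 14b² + 65b + 100 = (−(1/9)b − 5/9)(−9b² − 81b − 180) + (0)
Last nonzero remainder: −9b² − 81b − 180. Dividing through by −9 gives the monic gcd b² + 9b + 20.
Then lcm(f, g) = f·g / gcd(f, g); expanding and making the result monic gives the answer.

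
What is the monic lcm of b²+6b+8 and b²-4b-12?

b³-28b-48

Apply the Euclidean algorithm:
  b²+6b+8 = (b²-4b-12) + (10b+20)
  b²-4b-12 = ((1/10)b-3/5)(10b+20) + (0)
Last nonzero remainder: 10b+20. Dividing through by 10 gives the monic gcd b+2.
Then lcm(f, g) = f·g / gcd(f, g); expanding and making the result monic gives the answer.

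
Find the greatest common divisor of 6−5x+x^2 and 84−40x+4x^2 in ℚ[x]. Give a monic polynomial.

By polynomial division,
  x^2−5x+6 = (1/4)(4x^2−40x+84) + (5x−15)
  4x^2−40x+84 = ((4/5)x−28/5)(5x−15) + (0)
Last nonzero remainder: 5x−15. Dividing through by 5 gives the monic gcd x−3.

−3+x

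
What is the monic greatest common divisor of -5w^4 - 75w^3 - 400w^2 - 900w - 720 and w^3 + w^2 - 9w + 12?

w + 4

Euclidean algorithm in ℚ[w]:
  -5w^4 - 75w^3 - 400w^2 - 900w - 720 = (-5w - 70)(w^3 + w^2 - 9w + 12) + (-375w^2 - 1470w + 120)
  w^3 + w^2 - 9w + 12 = (-(1/375)w + 73/9375)(-375w^2 - 1470w + 120) + ((1729/625)w + 6916/625)
  -375w^2 - 1470w + 120 = (-(234375/1729)w + 18750/1729)((1729/625)w + 6916/625) + (0)
Last nonzero remainder: (1729/625)w + 6916/625. Dividing through by 1729/625 gives the monic gcd w + 4.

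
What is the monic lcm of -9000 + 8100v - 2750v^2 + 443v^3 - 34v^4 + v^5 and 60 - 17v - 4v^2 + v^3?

Euclidean algorithm in ℚ[v]:
  v^5 - 34v^4 + 443v^3 - 2750v^2 + 8100v - 9000 = (v^2 - 30v + 340)(v^3 - 4v^2 - 17v + 60) + (-1960v^2 + 15680v - 29400)
  v^3 - 4v^2 - 17v + 60 = (-(1/1960)v - 1/490)(-1960v^2 + 15680v - 29400) + (0)
Last nonzero remainder: -1960v^2 + 15680v - 29400. Dividing through by -1960 gives the monic gcd v^2 - 8v + 15.
Then lcm(f, g) = f·g / gcd(f, g); expanding and making the result monic gives the answer.

-36000 + 23400v - 2900v^2 - 978v^3 + 307v^4 - 30v^5 + v^6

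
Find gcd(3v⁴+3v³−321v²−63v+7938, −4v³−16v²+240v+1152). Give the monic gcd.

v+6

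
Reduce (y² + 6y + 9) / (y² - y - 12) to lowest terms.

Euclidean algorithm in ℚ[y]:
  y² + 6y + 9 = (y² - y - 12) + (7y + 21)
  y² - y - 12 = ((1/7)y - 4/7)(7y + 21) + (0)
Last nonzero remainder: 7y + 21. Dividing through by 7 gives the monic gcd y + 3.
Cancel y + 3 from numerator and denominator to get the reduced form.

(y + 3)/(y - 4)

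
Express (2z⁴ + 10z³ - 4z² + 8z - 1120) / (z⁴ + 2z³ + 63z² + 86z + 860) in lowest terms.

(2z² + 6z - 56)/(z² + 43)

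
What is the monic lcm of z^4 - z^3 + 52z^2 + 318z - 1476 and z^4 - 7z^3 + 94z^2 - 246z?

By polynomial division,
  z^4 - z^3 + 52z^2 + 318z - 1476 = (z^4 - 7z^3 + 94z^2 - 246z) + (6z^3 - 42z^2 + 564z - 1476)
  z^4 - 7z^3 + 94z^2 - 246z = ((1/6)z)(6z^3 - 42z^2 + 564z - 1476) + (0)
Last nonzero remainder: 6z^3 - 42z^2 + 564z - 1476. Dividing through by 6 gives the monic gcd z^3 - 7z^2 + 94z - 246.
Then lcm(f, g) = f·g / gcd(f, g); expanding and making the result monic gives the answer.

z^5 - z^4 + 52z^3 + 318z^2 - 1476z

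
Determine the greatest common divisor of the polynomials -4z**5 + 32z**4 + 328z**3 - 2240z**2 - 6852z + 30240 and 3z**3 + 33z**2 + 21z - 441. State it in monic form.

z**2 + 4z - 21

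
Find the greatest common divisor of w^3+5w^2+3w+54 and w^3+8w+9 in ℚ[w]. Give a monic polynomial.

Apply the Euclidean algorithm:
  w^3+5w^2+3w+54 = (w^3+8w+9) + (5w^2-5w+45)
  w^3+8w+9 = ((1/5)w+1/5)(5w^2-5w+45) + (0)
Last nonzero remainder: 5w^2-5w+45. Dividing through by 5 gives the monic gcd w^2-w+9.

w^2-w+9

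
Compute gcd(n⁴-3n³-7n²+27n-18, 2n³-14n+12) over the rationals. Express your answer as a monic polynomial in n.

n³-7n+6

Euclidean algorithm in ℚ[n]:
  n⁴-3n³-7n²+27n-18 = ((1/2)n-3/2)(2n³-14n+12) + (0)
Last nonzero remainder: 2n³-14n+12. Dividing through by 2 gives the monic gcd n³-7n+6.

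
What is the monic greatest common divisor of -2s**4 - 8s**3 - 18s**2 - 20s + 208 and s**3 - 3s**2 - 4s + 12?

s - 2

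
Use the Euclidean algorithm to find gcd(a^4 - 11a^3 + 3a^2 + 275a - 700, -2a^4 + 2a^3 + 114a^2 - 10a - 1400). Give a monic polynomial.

Repeated division with remainder:
  a^4 - 11a^3 + 3a^2 + 275a - 700 = (-1/2)(-2a^4 + 2a^3 + 114a^2 - 10a - 1400) + (-10a^3 + 60a^2 + 270a - 1400)
  -2a^4 + 2a^3 + 114a^2 - 10a - 1400 = ((1/5)a + 1)(-10a^3 + 60a^2 + 270a - 1400) + (0)
Last nonzero remainder: -10a^3 + 60a^2 + 270a - 1400. Dividing through by -10 gives the monic gcd a^3 - 6a^2 - 27a + 140.

a^3 - 6a^2 - 27a + 140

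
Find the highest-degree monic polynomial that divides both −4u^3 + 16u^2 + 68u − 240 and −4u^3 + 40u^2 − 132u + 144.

Apply the Euclidean algorithm:
  −4u^3 + 16u^2 + 68u − 240 = (−4u^3 + 40u^2 − 132u + 144) + (−24u^2 + 200u − 384)
  −4u^3 + 40u^2 − 132u + 144 = ((1/6)u − 5/18)(−24u^2 + 200u − 384) + (−(112/9)u + 112/3)
  −24u^2 + 200u − 384 = ((27/14)u − 72/7)(−(112/9)u + 112/3) + (0)
Last nonzero remainder: −(112/9)u + 112/3. Dividing through by −112/9 gives the monic gcd u − 3.

u − 3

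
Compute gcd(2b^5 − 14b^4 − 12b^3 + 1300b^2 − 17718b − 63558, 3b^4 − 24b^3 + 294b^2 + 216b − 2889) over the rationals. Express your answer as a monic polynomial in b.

b^3 − 5b^2 + 83b + 321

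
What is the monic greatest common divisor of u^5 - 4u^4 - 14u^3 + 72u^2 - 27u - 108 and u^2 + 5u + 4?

Euclidean algorithm in ℚ[u]:
  u^5 - 4u^4 - 14u^3 + 72u^2 - 27u - 108 = (u^3 - 9u^2 + 27u - 27)(u^2 + 5u + 4) + (0)
The last nonzero remainder u^2 + 5u + 4 is already monic.

u^2 + 5u + 4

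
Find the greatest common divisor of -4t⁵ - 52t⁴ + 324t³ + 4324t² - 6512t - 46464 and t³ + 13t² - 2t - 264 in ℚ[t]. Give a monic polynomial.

t² + 7t - 44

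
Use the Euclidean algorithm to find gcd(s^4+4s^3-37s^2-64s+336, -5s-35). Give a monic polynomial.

By polynomial division,
  s^4+4s^3-37s^2-64s+336 = (-(1/5)s^3+(3/5)s^2+(16/5)s-48/5)(-5s-35) + (0)
Last nonzero remainder: -5s-35. Dividing through by -5 gives the monic gcd s+7.

s+7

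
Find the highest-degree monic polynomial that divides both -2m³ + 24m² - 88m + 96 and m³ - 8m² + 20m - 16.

m² - 6m + 8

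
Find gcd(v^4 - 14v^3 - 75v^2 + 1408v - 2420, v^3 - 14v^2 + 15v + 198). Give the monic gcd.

Euclidean algorithm in ℚ[v]:
  v^4 - 14v^3 - 75v^2 + 1408v - 2420 = (v)(v^3 - 14v^2 + 15v + 198) + (-90v^2 + 1210v - 2420)
  v^3 - 14v^2 + 15v + 198 = (-(1/90)v + 1/162)(-90v^2 + 1210v - 2420) + (-(1568/81)v + 17248/81)
  -90v^2 + 1210v - 2420 = ((3645/784)v - 4455/392)(-(1568/81)v + 17248/81) + (0)
Last nonzero remainder: -(1568/81)v + 17248/81. Dividing through by -1568/81 gives the monic gcd v - 11.

v - 11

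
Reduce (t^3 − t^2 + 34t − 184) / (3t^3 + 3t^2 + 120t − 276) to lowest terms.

(t − 4)/(3t − 6)

By polynomial division,
  t^3 − t^2 + 34t − 184 = (1/3)(3t^3 + 3t^2 + 120t − 276) + (−2t^2 − 6t − 92)
  3t^3 + 3t^2 + 120t − 276 = (−(3/2)t + 3)(−2t^2 − 6t − 92) + (0)
Last nonzero remainder: −2t^2 − 6t − 92. Dividing through by −2 gives the monic gcd t^2 + 3t + 46.
Cancel t^2 + 3t + 46 from numerator and denominator to get the reduced form.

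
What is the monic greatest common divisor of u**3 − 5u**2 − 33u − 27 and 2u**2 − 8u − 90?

u − 9

Apply the Euclidean algorithm:
  u**3 − 5u**2 − 33u − 27 = ((1/2)u − 1/2)(2u**2 − 8u − 90) + (8u − 72)
  2u**2 − 8u − 90 = ((1/4)u + 5/4)(8u − 72) + (0)
Last nonzero remainder: 8u − 72. Dividing through by 8 gives the monic gcd u − 9.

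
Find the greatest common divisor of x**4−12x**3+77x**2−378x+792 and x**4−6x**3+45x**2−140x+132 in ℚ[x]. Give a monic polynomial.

x**2−2x+33

Repeated division with remainder:
  x**4−12x**3+77x**2−378x+792 = (x**4−6x**3+45x**2−140x+132) + (−6x**3+32x**2−238x+660)
  x**4−6x**3+45x**2−140x+132 = (−(1/6)x+1/9)(−6x**3+32x**2−238x+660) + ((16/9)x**2−(32/9)x+176/3)
  −6x**3+32x**2−238x+660 = (−(27/8)x+45/4)((16/9)x**2−(32/9)x+176/3) + (0)
Last nonzero remainder: (16/9)x**2−(32/9)x+176/3. Dividing through by 16/9 gives the monic gcd x**2−2x+33.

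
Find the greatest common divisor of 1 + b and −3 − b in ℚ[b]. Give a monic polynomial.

1

Euclidean algorithm in ℚ[b]:
  b + 1 = (−1)(−b − 3) + (−2)
  −b − 3 = ((1/2)b + 3/2)(−2) + (0)
The last nonzero remainder is the constant −2, so the polynomials are coprime and gcd = 1.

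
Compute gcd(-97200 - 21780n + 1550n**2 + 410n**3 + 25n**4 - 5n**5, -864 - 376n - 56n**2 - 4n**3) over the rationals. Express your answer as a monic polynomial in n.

Repeated division with remainder:
  -5n**5 + 25n**4 + 410n**3 + 1550n**2 - 21780n - 97200 = ((5/4)n**2 - (95/4)n + 225/2)(-4n**3 - 56n**2 - 376n - 864) + (0)
Last nonzero remainder: -4n**3 - 56n**2 - 376n - 864. Dividing through by -4 gives the monic gcd n**3 + 14n**2 + 94n + 216.

216 + 94n + 14n**2 + n**3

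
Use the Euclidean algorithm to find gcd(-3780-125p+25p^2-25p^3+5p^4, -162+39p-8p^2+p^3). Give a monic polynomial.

27-2p+p^2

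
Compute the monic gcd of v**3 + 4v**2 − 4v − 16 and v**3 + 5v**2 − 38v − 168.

v + 4

Apply the Euclidean algorithm:
  v**3 + 4v**2 − 4v − 16 = (v**3 + 5v**2 − 38v − 168) + (−v**2 + 34v + 152)
  v**3 + 5v**2 − 38v − 168 = (−v − 39)(−v**2 + 34v + 152) + (1440v + 5760)
  −v**2 + 34v + 152 = (−(1/1440)v + 19/720)(1440v + 5760) + (0)
Last nonzero remainder: 1440v + 5760. Dividing through by 1440 gives the monic gcd v + 4.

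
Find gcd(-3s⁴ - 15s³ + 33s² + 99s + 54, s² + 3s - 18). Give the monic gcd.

s² + 3s - 18

Repeated division with remainder:
  -3s⁴ - 15s³ + 33s² + 99s + 54 = (-3s² - 6s - 3)(s² + 3s - 18) + (0)
The last nonzero remainder s² + 3s - 18 is already monic.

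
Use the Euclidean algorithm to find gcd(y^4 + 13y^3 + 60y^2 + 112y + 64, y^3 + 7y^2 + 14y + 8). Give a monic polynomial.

Repeated division with remainder:
  y^4 + 13y^3 + 60y^2 + 112y + 64 = (y + 6)(y^3 + 7y^2 + 14y + 8) + (4y^2 + 20y + 16)
  y^3 + 7y^2 + 14y + 8 = ((1/4)y + 1/2)(4y^2 + 20y + 16) + (0)
Last nonzero remainder: 4y^2 + 20y + 16. Dividing through by 4 gives the monic gcd y^2 + 5y + 4.

y^2 + 5y + 4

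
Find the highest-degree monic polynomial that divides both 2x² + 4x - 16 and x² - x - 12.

1

Repeated division with remainder:
  2x² + 4x - 16 = (2)(x² - x - 12) + (6x + 8)
  x² - x - 12 = ((1/6)x - 7/18)(6x + 8) + (-80/9)
  6x + 8 = (-(27/40)x - 9/10)(-80/9) + (0)
The last nonzero remainder is the constant -80/9, so the polynomials are coprime and gcd = 1.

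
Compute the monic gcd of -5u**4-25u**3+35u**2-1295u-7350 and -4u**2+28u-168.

Euclidean algorithm in ℚ[u]:
  -5u**4-25u**3+35u**2-1295u-7350 = ((5/4)u**2+15u+175/4)(-4u**2+28u-168) + (0)
Last nonzero remainder: -4u**2+28u-168. Dividing through by -4 gives the monic gcd u**2-7u+42.

u**2-7u+42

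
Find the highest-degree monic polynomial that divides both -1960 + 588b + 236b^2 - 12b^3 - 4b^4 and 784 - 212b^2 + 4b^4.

By polynomial division,
  -4b^4 - 12b^3 + 236b^2 + 588b - 1960 = (-1)(4b^4 - 212b^2 + 784) + (-12b^3 + 24b^2 + 588b - 1176)
  4b^4 - 212b^2 + 784 = (-(1/3)b - 2/3)(-12b^3 + 24b^2 + 588b - 1176) + (0)
Last nonzero remainder: -12b^3 + 24b^2 + 588b - 1176. Dividing through by -12 gives the monic gcd b^3 - 2b^2 - 49b + 98.

98 - 49b - 2b^2 + b^3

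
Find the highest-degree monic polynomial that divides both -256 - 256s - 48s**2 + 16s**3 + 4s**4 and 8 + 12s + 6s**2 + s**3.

4 + 4s + s**2

Euclidean algorithm in ℚ[s]:
  4s**4 + 16s**3 - 48s**2 - 256s - 256 = (4s - 8)(s**3 + 6s**2 + 12s + 8) + (-48s**2 - 192s - 192)
  s**3 + 6s**2 + 12s + 8 = (-(1/48)s - 1/24)(-48s**2 - 192s - 192) + (0)
Last nonzero remainder: -48s**2 - 192s - 192. Dividing through by -48 gives the monic gcd s**2 + 4s + 4.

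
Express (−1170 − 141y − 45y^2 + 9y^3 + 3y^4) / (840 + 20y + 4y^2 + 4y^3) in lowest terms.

(−195 + 9y − 9y^2 + 3y^3)/(140 − 20y + 4y^2)

By polynomial division,
  3y^4 + 9y^3 − 45y^2 − 141y − 1170 = ((3/4)y + 3/2)(4y^3 + 4y^2 + 20y + 840) + (−66y^2 − 801y − 2430)
  4y^3 + 4y^2 + 20y + 840 = (−(2/33)y + 245/363)(−66y^2 − 801y − 2430) + ((50015/121)y + 300090/121)
  −66y^2 − 801y − 2430 = (−(7986/50015)y − 9801/10003)((50015/121)y + 300090/121) + (0)
Last nonzero remainder: (50015/121)y + 300090/121. Dividing through by 50015/121 gives the monic gcd y + 6.
Cancel y + 6 from numerator and denominator to get the reduced form.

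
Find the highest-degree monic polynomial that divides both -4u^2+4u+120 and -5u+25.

Euclidean algorithm in ℚ[u]:
  -4u^2+4u+120 = ((4/5)u+16/5)(-5u+25) + (40)
  -5u+25 = (-(1/8)u+5/8)(40) + (0)
The last nonzero remainder is the constant 40, so the polynomials are coprime and gcd = 1.

1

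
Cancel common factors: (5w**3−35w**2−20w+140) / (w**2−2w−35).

By polynomial division,
  5w**3−35w**2−20w+140 = (5w−25)(w**2−2w−35) + (105w−735)
  w**2−2w−35 = ((1/105)w+1/21)(105w−735) + (0)
Last nonzero remainder: 105w−735. Dividing through by 105 gives the monic gcd w−7.
Cancel w−7 from numerator and denominator to get the reduced form.

(5w**2−20)/(w+5)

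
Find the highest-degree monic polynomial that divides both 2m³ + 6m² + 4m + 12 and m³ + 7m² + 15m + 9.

m + 3

Repeated division with remainder:
  2m³ + 6m² + 4m + 12 = (2)(m³ + 7m² + 15m + 9) + (-8m² - 26m - 6)
  m³ + 7m² + 15m + 9 = (-(1/8)m - 15/32)(-8m² - 26m - 6) + ((33/16)m + 99/16)
  -8m² - 26m - 6 = (-(128/33)m - 32/33)((33/16)m + 99/16) + (0)
Last nonzero remainder: (33/16)m + 99/16. Dividing through by 33/16 gives the monic gcd m + 3.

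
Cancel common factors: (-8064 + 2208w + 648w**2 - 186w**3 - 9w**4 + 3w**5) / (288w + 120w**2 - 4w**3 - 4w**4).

(-336 + 120w + 3w**2 - 3w**3)/(12w + 4w**2)

By polynomial division,
  3w**5 - 9w**4 - 186w**3 + 648w**2 + 2208w - 8064 = (-(3/4)w + 3)(-4w**4 - 4w**3 + 120w**2 + 288w) + (-84w**3 + 504w**2 + 1344w - 8064)
  -4w**4 - 4w**3 + 120w**2 + 288w = ((1/21)w + 1/3)(-84w**3 + 504w**2 + 1344w - 8064) + (-112w**2 + 224w + 2688)
  -84w**3 + 504w**2 + 1344w - 8064 = ((3/4)w - 3)(-112w**2 + 224w + 2688) + (0)
Last nonzero remainder: -112w**2 + 224w + 2688. Dividing through by -112 gives the monic gcd w**2 - 2w - 24.
Cancel w**2 - 2w - 24 from numerator and denominator to get the reduced form.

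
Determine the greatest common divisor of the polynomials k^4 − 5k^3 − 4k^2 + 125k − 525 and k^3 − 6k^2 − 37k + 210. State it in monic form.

k − 5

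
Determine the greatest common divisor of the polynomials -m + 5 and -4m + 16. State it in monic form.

By polynomial division,
  -m + 5 = (1/4)(-4m + 16) + (1)
  -4m + 16 = (-4m + 16)(1) + (0)
The last nonzero remainder is the constant 1, so the polynomials are coprime and gcd = 1.

1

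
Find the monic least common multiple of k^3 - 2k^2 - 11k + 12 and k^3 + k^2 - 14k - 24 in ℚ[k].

k^4 - 15k^2 - 10k + 24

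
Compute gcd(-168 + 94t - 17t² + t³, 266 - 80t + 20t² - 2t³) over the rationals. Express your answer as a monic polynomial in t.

-7 + t

Apply the Euclidean algorithm:
  t³ - 17t² + 94t - 168 = (-1/2)(-2t³ + 20t² - 80t + 266) + (-7t² + 54t - 35)
  -2t³ + 20t² - 80t + 266 = ((2/7)t - 32/49)(-7t² + 54t - 35) + (-(1702/49)t + 1702/7)
  -7t² + 54t - 35 = ((343/1702)t - 245/1702)(-(1702/49)t + 1702/7) + (0)
Last nonzero remainder: -(1702/49)t + 1702/7. Dividing through by -1702/49 gives the monic gcd t - 7.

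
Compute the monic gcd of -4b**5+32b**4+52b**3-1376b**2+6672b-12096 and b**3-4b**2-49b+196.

b**2+3b-28

Repeated division with remainder:
  -4b**5+32b**4+52b**3-1376b**2+6672b-12096 = (-4b**2+16b-80)(b**3-4b**2-49b+196) + (-128b**2-384b+3584)
  b**3-4b**2-49b+196 = (-(1/128)b+7/128)(-128b**2-384b+3584) + (0)
Last nonzero remainder: -128b**2-384b+3584. Dividing through by -128 gives the monic gcd b**2+3b-28.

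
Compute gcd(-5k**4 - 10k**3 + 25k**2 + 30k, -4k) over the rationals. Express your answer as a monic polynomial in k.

k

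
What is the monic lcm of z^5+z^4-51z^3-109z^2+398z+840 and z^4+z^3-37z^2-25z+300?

z^6-4z^5-56z^4+146z^3+943z^2-1150z-4200

Apply the Euclidean algorithm:
  z^5+z^4-51z^3-109z^2+398z+840 = (z)(z^4+z^3-37z^2-25z+300) + (-14z^3-84z^2+98z+840)
  z^4+z^3-37z^2-25z+300 = (-(1/14)z+5/14)(-14z^3-84z^2+98z+840) + (0)
Last nonzero remainder: -14z^3-84z^2+98z+840. Dividing through by -14 gives the monic gcd z^3+6z^2-7z-60.
Then lcm(f, g) = f·g / gcd(f, g); expanding and making the result monic gives the answer.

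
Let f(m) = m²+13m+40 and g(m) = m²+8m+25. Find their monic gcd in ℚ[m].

By polynomial division,
  m²+13m+40 = (m²+8m+25) + (5m+15)
  m²+8m+25 = ((1/5)m+1)(5m+15) + (10)
  5m+15 = ((1/2)m+3/2)(10) + (0)
The last nonzero remainder is the constant 10, so the polynomials are coprime and gcd = 1.

1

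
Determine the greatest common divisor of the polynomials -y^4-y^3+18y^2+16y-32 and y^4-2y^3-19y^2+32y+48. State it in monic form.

y^2-16

By polynomial division,
  -y^4-y^3+18y^2+16y-32 = (-1)(y^4-2y^3-19y^2+32y+48) + (-3y^3-y^2+48y+16)
  y^4-2y^3-19y^2+32y+48 = (-(1/3)y+7/9)(-3y^3-y^2+48y+16) + (-(20/9)y^2+320/9)
  -3y^3-y^2+48y+16 = ((27/20)y+9/20)(-(20/9)y^2+320/9) + (0)
Last nonzero remainder: -(20/9)y^2+320/9. Dividing through by -20/9 gives the monic gcd y^2-16.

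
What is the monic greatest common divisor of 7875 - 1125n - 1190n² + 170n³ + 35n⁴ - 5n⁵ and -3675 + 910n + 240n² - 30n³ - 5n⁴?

15 - 8n + n²

Euclidean algorithm in ℚ[n]:
  -5n⁵ + 35n⁴ + 170n³ - 1190n² - 1125n + 7875 = (n - 13)(-5n⁴ - 30n³ + 240n² + 910n - 3675) + (-460n³ + 1020n² + 14380n - 39900)
  -5n⁴ - 30n³ + 240n² + 910n - 3675 = ((1/92)n + 189/2116)(-460n³ + 1020n² + 14380n - 39900) + (-(3920/529)n² + (31360/529)n - 58800/529)
  -460n³ + 1020n² + 14380n - 39900 = ((12167/196)n + 10051/28)(-(3920/529)n² + (31360/529)n - 58800/529) + (0)
Last nonzero remainder: -(3920/529)n² + (31360/529)n - 58800/529. Dividing through by -3920/529 gives the monic gcd n² - 8n + 15.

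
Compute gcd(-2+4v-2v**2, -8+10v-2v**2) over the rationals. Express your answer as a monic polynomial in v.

-1+v

Repeated division with remainder:
  -2v**2+4v-2 = (-2v**2+10v-8) + (-6v+6)
  -2v**2+10v-8 = ((1/3)v-4/3)(-6v+6) + (0)
Last nonzero remainder: -6v+6. Dividing through by -6 gives the monic gcd v-1.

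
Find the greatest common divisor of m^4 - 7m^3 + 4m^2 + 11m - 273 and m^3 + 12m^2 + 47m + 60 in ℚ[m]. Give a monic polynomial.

Apply the Euclidean algorithm:
  m^4 - 7m^3 + 4m^2 + 11m - 273 = (m - 19)(m^3 + 12m^2 + 47m + 60) + (185m^2 + 844m + 867)
  m^3 + 12m^2 + 47m + 60 = ((1/185)m + 1376/34225)(185m^2 + 844m + 867) + ((286836/34225)m + 860508/34225)
  185m^2 + 844m + 867 = ((6331625/286836)m + 9891025/286836)((286836/34225)m + 860508/34225) + (0)
Last nonzero remainder: (286836/34225)m + 860508/34225. Dividing through by 286836/34225 gives the monic gcd m + 3.

m + 3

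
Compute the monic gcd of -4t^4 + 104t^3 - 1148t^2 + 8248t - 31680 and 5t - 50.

By polynomial division,
  -4t^4 + 104t^3 - 1148t^2 + 8248t - 31680 = (-(4/5)t^3 + (64/5)t^2 - (508/5)t + 3168/5)(5t - 50) + (0)
Last nonzero remainder: 5t - 50. Dividing through by 5 gives the monic gcd t - 10.

t - 10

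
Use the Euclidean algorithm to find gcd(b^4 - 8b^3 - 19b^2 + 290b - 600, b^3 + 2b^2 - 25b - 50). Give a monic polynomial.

b - 5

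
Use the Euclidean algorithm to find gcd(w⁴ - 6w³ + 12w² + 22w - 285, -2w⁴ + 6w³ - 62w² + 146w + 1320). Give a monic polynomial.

w² - 2w - 15

Euclidean algorithm in ℚ[w]:
  w⁴ - 6w³ + 12w² + 22w - 285 = (-1/2)(-2w⁴ + 6w³ - 62w² + 146w + 1320) + (-3w³ - 19w² + 95w + 375)
  -2w⁴ + 6w³ - 62w² + 146w + 1320 = ((2/3)w - 56/9)(-3w³ - 19w² + 95w + 375) + (-(2192/9)w² + (4384/9)w + 10960/3)
  -3w³ - 19w² + 95w + 375 = ((27/2192)w + 225/2192)(-(2192/9)w² + (4384/9)w + 10960/3) + (0)
Last nonzero remainder: -(2192/9)w² + (4384/9)w + 10960/3. Dividing through by -2192/9 gives the monic gcd w² - 2w - 15.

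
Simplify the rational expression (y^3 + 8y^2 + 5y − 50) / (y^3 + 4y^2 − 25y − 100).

By polynomial division,
  y^3 + 8y^2 + 5y − 50 = (y^3 + 4y^2 − 25y − 100) + (4y^2 + 30y + 50)
  y^3 + 4y^2 − 25y − 100 = ((1/4)y − 7/8)(4y^2 + 30y + 50) + (−(45/4)y − 225/4)
  4y^2 + 30y + 50 = (−(16/45)y − 8/9)(−(45/4)y − 225/4) + (0)
Last nonzero remainder: −(45/4)y − 225/4. Dividing through by −45/4 gives the monic gcd y + 5.
Cancel y + 5 from numerator and denominator to get the reduced form.

(y^2 + 3y − 10)/(y^2 − y − 20)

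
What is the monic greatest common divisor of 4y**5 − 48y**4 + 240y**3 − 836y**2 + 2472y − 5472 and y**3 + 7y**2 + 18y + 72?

Apply the Euclidean algorithm:
  4y**5 − 48y**4 + 240y**3 − 836y**2 + 2472y − 5472 = (4y**2 − 76y + 700)(y**3 + 7y**2 + 18y + 72) + (−4656y**2 − 4656y − 55872)
  y**3 + 7y**2 + 18y + 72 = (−(1/4656)y − 1/776)(−4656y**2 − 4656y − 55872) + (0)
Last nonzero remainder: −4656y**2 − 4656y − 55872. Dividing through by −4656 gives the monic gcd y**2 + y + 12.

y**2 + y + 12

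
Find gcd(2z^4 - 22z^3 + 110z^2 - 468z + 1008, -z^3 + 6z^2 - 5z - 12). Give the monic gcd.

z - 4

By polynomial division,
  2z^4 - 22z^3 + 110z^2 - 468z + 1008 = (-2z + 10)(-z^3 + 6z^2 - 5z - 12) + (40z^2 - 442z + 1128)
  -z^3 + 6z^2 - 5z - 12 = (-(1/40)z - 101/800)(40z^2 - 442z + 1128) + (-(13041/400)z + 13041/100)
  40z^2 - 442z + 1128 = (-(16000/13041)z + 37600/4347)(-(13041/400)z + 13041/100) + (0)
Last nonzero remainder: -(13041/400)z + 13041/100. Dividing through by -13041/400 gives the monic gcd z - 4.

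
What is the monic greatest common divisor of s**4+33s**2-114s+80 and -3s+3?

By polynomial division,
  s**4+33s**2-114s+80 = (-(1/3)s**3-(1/3)s**2-(34/3)s+80/3)(-3s+3) + (0)
Last nonzero remainder: -3s+3. Dividing through by -3 gives the monic gcd s-1.

s-1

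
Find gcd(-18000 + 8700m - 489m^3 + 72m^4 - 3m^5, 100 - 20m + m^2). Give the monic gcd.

100 - 20m + m^2

Repeated division with remainder:
  -3m^5 + 72m^4 - 489m^3 + 8700m - 18000 = (-3m^3 + 12m^2 + 51m - 180)(m^2 - 20m + 100) + (0)
The last nonzero remainder m^2 - 20m + 100 is already monic.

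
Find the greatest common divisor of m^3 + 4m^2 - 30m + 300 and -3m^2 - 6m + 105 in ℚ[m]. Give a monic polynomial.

1

Repeated division with remainder:
  m^3 + 4m^2 - 30m + 300 = (-(1/3)m - 2/3)(-3m^2 - 6m + 105) + (m + 370)
  -3m^2 - 6m + 105 = (-3m + 1104)(m + 370) + (-408375)
  m + 370 = (-(1/408375)m - 74/81675)(-408375) + (0)
The last nonzero remainder is the constant -408375, so the polynomials are coprime and gcd = 1.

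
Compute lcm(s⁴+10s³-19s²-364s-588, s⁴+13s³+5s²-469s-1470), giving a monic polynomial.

s⁵+15s⁴+31s³-459s²-2408s-2940

Apply the Euclidean algorithm:
  s⁴+10s³-19s²-364s-588 = (s⁴+13s³+5s²-469s-1470) + (-3s³-24s²+105s+882)
  s⁴+13s³+5s²-469s-1470 = (-(1/3)s-5/3)(-3s³-24s²+105s+882) + (0)
Last nonzero remainder: -3s³-24s²+105s+882. Dividing through by -3 gives the monic gcd s³+8s²-35s-294.
Then lcm(f, g) = f·g / gcd(f, g); expanding and making the result monic gives the answer.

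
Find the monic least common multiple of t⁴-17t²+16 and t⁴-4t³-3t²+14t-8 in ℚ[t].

t⁶+t⁵-19t⁴-17t³+50t²+16t-32

Euclidean algorithm in ℚ[t]:
  t⁴-17t²+16 = (t⁴-4t³-3t²+14t-8) + (4t³-14t²-14t+24)
  t⁴-4t³-3t²+14t-8 = ((1/4)t-1/8)(4t³-14t²-14t+24) + (-(5/4)t²+(25/4)t-5)
  4t³-14t²-14t+24 = (-(16/5)t-24/5)(-(5/4)t²+(25/4)t-5) + (0)
Last nonzero remainder: -(5/4)t²+(25/4)t-5. Dividing through by -5/4 gives the monic gcd t²-5t+4.
Then lcm(f, g) = f·g / gcd(f, g); expanding and making the result monic gives the answer.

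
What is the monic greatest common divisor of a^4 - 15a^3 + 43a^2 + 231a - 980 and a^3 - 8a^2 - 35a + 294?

a^2 - 14a + 49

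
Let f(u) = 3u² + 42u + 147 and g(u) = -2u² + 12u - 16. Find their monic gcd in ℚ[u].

1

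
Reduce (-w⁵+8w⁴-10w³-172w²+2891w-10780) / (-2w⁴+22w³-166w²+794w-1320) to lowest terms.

Euclidean algorithm in ℚ[w]:
  -w⁵+8w⁴-10w³-172w²+2891w-10780 = ((1/2)w+3/2)(-2w⁴+22w³-166w²+794w-1320) + (40w³-320w²+2360w-8800)
  -2w⁴+22w³-166w²+794w-1320 = (-(1/20)w+3/20)(40w³-320w²+2360w-8800) + (0)
Last nonzero remainder: 40w³-320w²+2360w-8800. Dividing through by 40 gives the monic gcd w³-8w²+59w-220.
Cancel w³-8w²+59w-220 from numerator and denominator to get the reduced form.

(w²-49)/(2w-6)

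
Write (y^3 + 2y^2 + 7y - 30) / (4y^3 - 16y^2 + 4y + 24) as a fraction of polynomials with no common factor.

(y^2 + 4y + 15)/(4y^2 - 8y - 12)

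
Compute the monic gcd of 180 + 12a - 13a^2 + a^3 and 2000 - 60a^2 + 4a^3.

-10 + a

Apply the Euclidean algorithm:
  a^3 - 13a^2 + 12a + 180 = (1/4)(4a^3 - 60a^2 + 2000) + (2a^2 + 12a - 320)
  4a^3 - 60a^2 + 2000 = (2a - 42)(2a^2 + 12a - 320) + (1144a - 11440)
  2a^2 + 12a - 320 = ((1/572)a + 4/143)(1144a - 11440) + (0)
Last nonzero remainder: 1144a - 11440. Dividing through by 1144 gives the monic gcd a - 10.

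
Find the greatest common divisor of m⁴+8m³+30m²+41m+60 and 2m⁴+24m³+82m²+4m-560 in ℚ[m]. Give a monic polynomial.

m²+7m+20

By polynomial division,
  m⁴+8m³+30m²+41m+60 = (1/2)(2m⁴+24m³+82m²+4m-560) + (-4m³-11m²+39m+340)
  2m⁴+24m³+82m²+4m-560 = (-(1/2)m-37/8)(-4m³-11m²+39m+340) + ((405/8)m²+(2835/8)m+2025/2)
  -4m³-11m²+39m+340 = (-(32/405)m+136/405)((405/8)m²+(2835/8)m+2025/2) + (0)
Last nonzero remainder: (405/8)m²+(2835/8)m+2025/2. Dividing through by 405/8 gives the monic gcd m²+7m+20.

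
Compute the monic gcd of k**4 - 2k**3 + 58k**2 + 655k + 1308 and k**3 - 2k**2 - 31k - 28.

Apply the Euclidean algorithm:
  k**4 - 2k**3 + 58k**2 + 655k + 1308 = (k)(k**3 - 2k**2 - 31k - 28) + (89k**2 + 683k + 1308)
  k**3 - 2k**2 - 31k - 28 = ((1/89)k - 861/7921)(89k**2 + 683k + 1308) + ((226100/7921)k + 904400/7921)
  89k**2 + 683k + 1308 = ((704969/226100)k + 2590167/226100)((226100/7921)k + 904400/7921) + (0)
Last nonzero remainder: (226100/7921)k + 904400/7921. Dividing through by 226100/7921 gives the monic gcd k + 4.

k + 4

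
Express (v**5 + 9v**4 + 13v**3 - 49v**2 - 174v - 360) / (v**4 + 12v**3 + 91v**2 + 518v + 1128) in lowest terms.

(v**3 - v**2 - v - 15)/(v**2 + 2v + 47)

By polynomial division,
  v**5 + 9v**4 + 13v**3 - 49v**2 - 174v - 360 = (v - 3)(v**4 + 12v**3 + 91v**2 + 518v + 1128) + (-42v**3 - 294v**2 + 252v + 3024)
  v**4 + 12v**3 + 91v**2 + 518v + 1128 = (-(1/42)v - 5/42)(-42v**3 - 294v**2 + 252v + 3024) + (62v**2 + 620v + 1488)
  -42v**3 - 294v**2 + 252v + 3024 = (-(21/31)v + 63/31)(62v**2 + 620v + 1488) + (0)
Last nonzero remainder: 62v**2 + 620v + 1488. Dividing through by 62 gives the monic gcd v**2 + 10v + 24.
Cancel v**2 + 10v + 24 from numerator and denominator to get the reduced form.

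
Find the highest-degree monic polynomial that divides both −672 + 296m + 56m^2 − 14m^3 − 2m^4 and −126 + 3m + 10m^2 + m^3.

Euclidean algorithm in ℚ[m]:
  −2m^4 − 14m^3 + 56m^2 + 296m − 672 = (−2m + 6)(m^3 + 10m^2 + 3m − 126) + (2m^2 + 26m + 84)
  m^3 + 10m^2 + 3m − 126 = ((1/2)m − 3/2)(2m^2 + 26m + 84) + (0)
Last nonzero remainder: 2m^2 + 26m + 84. Dividing through by 2 gives the monic gcd m^2 + 13m + 42.

42 + 13m + m^2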